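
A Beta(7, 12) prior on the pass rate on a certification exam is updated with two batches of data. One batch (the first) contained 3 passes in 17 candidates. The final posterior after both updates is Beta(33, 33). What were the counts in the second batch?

23 passes and 7 failures

Because Beta–binomial updating is additive in the counts, the combined data contributed (α_post−α_prior, β_post−β_prior) successes and failures.
Total across both batches: 33−7=26 passes, 33−12=21 failures.
Subtract the first batch: 26−3=23 passes and 21−14=7 failures.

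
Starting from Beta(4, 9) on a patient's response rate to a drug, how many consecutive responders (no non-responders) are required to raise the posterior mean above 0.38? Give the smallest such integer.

After k responders and 0 non-responders the posterior is Beta(4+k, 9), with mean (4+k)/(4+9+k).
Set (4+k)/(13+k) > 0.38 and solve: k > (0.38·13 − 4)/(1 − 0.38) = 1.516.
The smallest integer exceeding 1.516 is 2.

k = 2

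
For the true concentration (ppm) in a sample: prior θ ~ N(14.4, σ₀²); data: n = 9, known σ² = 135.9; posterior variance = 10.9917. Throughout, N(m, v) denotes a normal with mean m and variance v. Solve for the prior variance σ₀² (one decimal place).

For the Normal–Normal model with known σ², precisions add: τ_n = τ₀ + n/σ².
So 1/σ₀² = 1/10.9917 − 9/135.9 = 0.090978 − 0.066225 = 0.024753.
Hence σ₀² = 1/0.024753 ≈ 40.4.

σ₀² = 40.4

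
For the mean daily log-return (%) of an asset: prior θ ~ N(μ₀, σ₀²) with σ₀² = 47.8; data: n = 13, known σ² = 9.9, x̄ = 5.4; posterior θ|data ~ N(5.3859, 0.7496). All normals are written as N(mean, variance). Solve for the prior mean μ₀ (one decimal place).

μ₀ = 4.5

With known observation variance, the Normal–Normal posterior has precision τ_n = τ₀ + n/σ² and mean μ_n = (τ₀μ₀ + (n/σ²)x̄)/τ_n.
Here τ₀ = 1/47.8 = 0.020921 and τ_data = 13/9.9 = 1.313131, so τ_n = 1.334052.
Rearranging for μ₀: μ₀ = (μ_n·τ_n − τ_data·x̄)/τ₀ = (5.3859·1.334052 − 1.313131·5.4) / 0.020921 = 0.094163/0.020921 ≈ 4.5.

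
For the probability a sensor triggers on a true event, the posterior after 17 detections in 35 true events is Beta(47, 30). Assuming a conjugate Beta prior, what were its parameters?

Beta is conjugate to the binomial likelihood: posterior = Beta(a+s, b+f).
So a = 47 − 17 = 30 and b = 30 − 18 = 12.

Beta(30, 12)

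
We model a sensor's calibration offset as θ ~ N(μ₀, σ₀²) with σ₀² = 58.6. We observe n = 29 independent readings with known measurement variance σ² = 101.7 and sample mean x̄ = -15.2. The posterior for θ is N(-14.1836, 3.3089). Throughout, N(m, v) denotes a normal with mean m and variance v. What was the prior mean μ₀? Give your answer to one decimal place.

μ₀ = 2.8

With known observation variance, the Normal–Normal posterior has precision τ_n = τ₀ + n/σ² and mean μ_n = (τ₀μ₀ + (n/σ²)x̄)/τ_n.
Here τ₀ = 1/58.6 = 0.017065 and τ_data = 29/101.7 = 0.285152, so τ_n = 0.302217.
Rearranging for μ₀: μ₀ = (μ_n·τ_n − τ_data·x̄)/τ₀ = (-14.1836·0.302217 − 0.285152·-15.2) / 0.017065 = 0.047785/0.017065 ≈ 2.8.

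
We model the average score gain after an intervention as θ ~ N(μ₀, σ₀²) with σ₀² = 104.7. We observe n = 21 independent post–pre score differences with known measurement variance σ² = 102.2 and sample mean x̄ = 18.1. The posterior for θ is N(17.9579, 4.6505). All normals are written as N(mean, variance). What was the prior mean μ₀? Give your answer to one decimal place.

The posterior mean is a precision-weighted average: μ_n = (τ₀μ₀ + τ_data·x̄)/(τ₀+τ_data), with τ₀=1/σ₀² and τ_data=n/σ².
Here τ₀ = 1/104.7 = 0.009551 and τ_data = 21/102.2 = 0.205479, so τ_n = 0.215030.
Rearranging for μ₀: μ₀ = (μ_n·τ_n − τ_data·x̄)/τ₀ = (17.9579·0.215030 − 0.205479·18.1) / 0.009551 = 0.142317/0.009551 ≈ 14.9.

μ₀ = 14.9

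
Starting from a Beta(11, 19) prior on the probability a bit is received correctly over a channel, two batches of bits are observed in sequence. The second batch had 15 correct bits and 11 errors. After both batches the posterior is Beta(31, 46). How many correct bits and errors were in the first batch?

Sequential conjugate updates are equivalent to a single update on the pooled data, so total successes = posterior α − prior α and total failures = posterior β − prior β.
Total across both batches: 31−11=20 correct bits, 46−19=27 errors.
Subtract the second batch: 20−15=5 correct bits and 27−11=16 errors.

5 correct bits and 16 errors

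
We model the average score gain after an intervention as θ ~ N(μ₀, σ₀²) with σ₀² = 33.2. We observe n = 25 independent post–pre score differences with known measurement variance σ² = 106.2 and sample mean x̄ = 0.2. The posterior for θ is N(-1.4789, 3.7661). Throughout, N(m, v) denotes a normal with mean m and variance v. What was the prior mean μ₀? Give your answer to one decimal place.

μ₀ = -14.6

The posterior mean is a precision-weighted average: μ_n = (τ₀μ₀ + τ_data·x̄)/(τ₀+τ_data), with τ₀=1/σ₀² and τ_data=n/σ².
Here τ₀ = 1/33.2 = 0.030120 and τ_data = 25/106.2 = 0.235405, so τ_n = 0.265525.
Rearranging for μ₀: μ₀ = (μ_n·τ_n − τ_data·x̄)/τ₀ = (-1.4789·0.265525 − 0.235405·0.2) / 0.030120 = -0.439766/0.030120 ≈ -14.6.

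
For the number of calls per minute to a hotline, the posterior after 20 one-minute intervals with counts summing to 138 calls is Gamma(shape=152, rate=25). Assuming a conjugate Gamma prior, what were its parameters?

Gamma–Poisson conjugacy: posterior shape = α + Σxᵢ, posterior rate = β + n.
So α = 152 − 138 = 14 and β = 25 − 20 = 5.

Gamma(shape=14, rate=5)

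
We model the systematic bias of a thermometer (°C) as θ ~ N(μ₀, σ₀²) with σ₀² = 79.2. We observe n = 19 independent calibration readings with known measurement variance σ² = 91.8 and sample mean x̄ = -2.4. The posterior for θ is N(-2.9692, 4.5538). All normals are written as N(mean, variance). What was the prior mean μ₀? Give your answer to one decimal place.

The posterior mean is a precision-weighted average: μ_n = (τ₀μ₀ + τ_data·x̄)/(τ₀+τ_data), with τ₀=1/σ₀² and τ_data=n/σ².
Here τ₀ = 1/79.2 = 0.012626 and τ_data = 19/91.8 = 0.206972, so τ_n = 0.219598.
Rearranging for μ₀: μ₀ = (μ_n·τ_n − τ_data·x̄)/τ₀ = (-2.9692·0.219598 − 0.206972·-2.4) / 0.012626 = -0.155298/0.012626 ≈ -12.3.

μ₀ = -12.3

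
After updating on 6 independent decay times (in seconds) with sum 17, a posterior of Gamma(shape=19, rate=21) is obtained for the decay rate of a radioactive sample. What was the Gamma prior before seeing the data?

Gamma(shape=13, rate=4)

For an exponential likelihood with a Gamma(α, β) prior on the rate, n observations with total T give posterior Gamma(α+n, β+T).
So α = 19 − 6 = 13 and β = 21 − 17 = 4.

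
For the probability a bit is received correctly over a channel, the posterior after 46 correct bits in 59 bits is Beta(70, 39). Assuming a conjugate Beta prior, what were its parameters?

Under Beta–binomial conjugacy the posterior parameters are (α+s, β+f).
So α = 70 − 46 = 24 and β = 39 − 13 = 26.

Beta(24, 26)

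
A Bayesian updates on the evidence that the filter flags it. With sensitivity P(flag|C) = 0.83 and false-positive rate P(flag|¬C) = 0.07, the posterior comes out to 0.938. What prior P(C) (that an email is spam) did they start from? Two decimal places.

P(C) = 0.56

Bayes' rule in odds form gives O(C|E) = O(C)·[P(E|C)/P(E|¬C)], hence O(C) = O(C|E)/LR.
Posterior odds = 0.938/(1−0.938) = 15.1290. LR = 0.83/0.07 = 11.8571.
Prior odds = 15.1290/11.8571 = 1.2759, so P(C) = 1.2759/(1+1.2759) ≈ 0.56.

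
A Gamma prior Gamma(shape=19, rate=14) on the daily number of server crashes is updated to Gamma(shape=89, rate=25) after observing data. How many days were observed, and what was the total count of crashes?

Gamma–Poisson conjugacy: posterior shape = α + Σxᵢ, posterior rate = β + n.
Matching: Σxᵢ = 89 − 19 = 70 and n = 25 − 14 = 11.

n = 11 days with total 70 crashes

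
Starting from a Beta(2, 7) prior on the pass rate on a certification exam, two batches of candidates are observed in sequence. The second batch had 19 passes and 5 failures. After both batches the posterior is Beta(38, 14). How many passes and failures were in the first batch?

Because Beta–binomial updating is additive in the counts, the combined data contributed (α_post−α_prior, β_post−β_prior) successes and failures.
Total across both batches: 38−2=36 passes, 14−7=7 failures.
Subtract the second batch: 36−19=17 passes and 7−5=2 failures.

17 passes and 2 failures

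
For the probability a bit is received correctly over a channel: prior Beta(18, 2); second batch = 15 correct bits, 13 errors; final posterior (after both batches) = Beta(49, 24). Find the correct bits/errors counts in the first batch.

Because Beta–binomial updating is additive in the counts, the combined data contributed (α_post−α_prior, β_post−β_prior) successes and failures.
Total across both batches: 49−18=31 correct bits, 24−2=22 errors.
Subtract the second batch: 31−15=16 correct bits and 22−13=9 errors.

16 correct bits and 9 errors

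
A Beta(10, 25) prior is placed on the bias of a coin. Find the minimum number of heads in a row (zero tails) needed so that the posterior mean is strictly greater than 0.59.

k = 26

After k heads and 0 tails the posterior is Beta(10+k, 25), with mean (10+k)/(10+25+k).
Set (10+k)/(35+k) > 0.59 and solve: k > (0.59·35 − 10)/(1 − 0.59) = 25.976.
The smallest integer exceeding 25.976 is 26, and checking k=26: (36)/(61) = 0.5902 > 0.59.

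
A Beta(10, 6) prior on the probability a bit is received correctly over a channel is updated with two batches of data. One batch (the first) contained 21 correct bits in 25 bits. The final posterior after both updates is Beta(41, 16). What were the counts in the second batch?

10 correct bits and 6 errors

Sequential conjugate updates are equivalent to a single update on the pooled data, so total successes = posterior α − prior α and total failures = posterior β − prior β.
Total across both batches: 41−10=31 correct bits, 16−6=10 errors.
Subtract the first batch: 31−21=10 correct bits and 10−4=6 errors.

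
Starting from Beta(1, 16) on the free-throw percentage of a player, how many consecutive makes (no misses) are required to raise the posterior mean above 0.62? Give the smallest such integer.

After k makes and 0 misses the posterior is Beta(1+k, 16), with mean (1+k)/(1+16+k).
Set (1+k)/(17+k) > 0.62 and solve: k > (0.62·17 − 1)/(1 − 0.62) = 25.105.
The smallest integer exceeding 25.105 is 26.

k = 26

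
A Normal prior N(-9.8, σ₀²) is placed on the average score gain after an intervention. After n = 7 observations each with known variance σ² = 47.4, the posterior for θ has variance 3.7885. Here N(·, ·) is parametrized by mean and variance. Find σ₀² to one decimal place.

Posterior precision equals prior precision plus data precision: 1/σ_n² = 1/σ₀² + n/σ².
So 1/σ₀² = 1/3.7885 − 7/47.4 = 0.263957 − 0.147679 = 0.116278.
Hence σ₀² = 1/0.116278 ≈ 8.6.

σ₀² = 8.6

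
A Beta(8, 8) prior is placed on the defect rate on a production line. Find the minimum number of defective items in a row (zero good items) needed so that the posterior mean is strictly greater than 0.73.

k = 14

After k defective items and 0 good items the posterior is Beta(8+k, 8), with mean (8+k)/(8+8+k).
Set (8+k)/(16+k) > 0.73 and solve: k > (0.73·16 − 8)/(1 − 0.73) = 13.630.
The smallest integer exceeding 13.630 is 14, and checking k=14: (22)/(30) = 0.7333 > 0.73.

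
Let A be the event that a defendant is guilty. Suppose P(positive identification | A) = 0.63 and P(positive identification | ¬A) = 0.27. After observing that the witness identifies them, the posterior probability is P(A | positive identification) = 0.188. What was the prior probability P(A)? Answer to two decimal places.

Bayes' rule in odds form gives O(A|E) = O(A)·[P(E|A)/P(E|¬A)], hence O(A) = O(A|E)/LR.
Posterior odds = 0.188/(1−0.188) = 0.2315. LR = 0.63/0.27 = 2.3333.
Prior odds = 0.2315/2.3333 = 0.0992, so P(A) = 0.0992/(1+0.0992) ≈ 0.09.

P(A) = 0.09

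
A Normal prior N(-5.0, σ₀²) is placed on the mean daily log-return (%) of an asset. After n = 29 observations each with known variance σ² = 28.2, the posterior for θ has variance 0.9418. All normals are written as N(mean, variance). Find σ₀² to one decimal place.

σ₀² = 29.9

Posterior precision equals prior precision plus data precision: 1/σ_n² = 1/σ₀² + n/σ².
So 1/σ₀² = 1/0.9418 − 29/28.2 = 1.061797 − 1.028369 = 0.033428.
Hence σ₀² = 1/0.033428 ≈ 29.9.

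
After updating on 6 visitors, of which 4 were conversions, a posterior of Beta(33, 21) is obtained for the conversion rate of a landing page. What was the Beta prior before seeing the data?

A Beta(a, b) prior with s successes and f failures in binomial data gives a Beta(a+s, b+f) posterior.
Subtract the data counts: 33−4=29, 21−2=19.

Beta(29, 19)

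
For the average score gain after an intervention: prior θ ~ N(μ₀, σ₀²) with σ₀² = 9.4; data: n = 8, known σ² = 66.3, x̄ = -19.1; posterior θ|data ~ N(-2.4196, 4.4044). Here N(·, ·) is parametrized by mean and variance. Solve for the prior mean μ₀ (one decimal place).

μ₀ = 16.5

With known observation variance, the Normal–Normal posterior has precision τ_n = τ₀ + n/σ² and mean μ_n = (τ₀μ₀ + (n/σ²)x̄)/τ_n.
Here τ₀ = 1/9.4 = 0.106383 and τ_data = 8/66.3 = 0.120664, so τ_n = 0.227047.
Rearranging for μ₀: μ₀ = (μ_n·τ_n − τ_data·x̄)/τ₀ = (-2.4196·0.227047 − 0.120664·-19.1) / 0.106383 = 1.755319/0.106383 ≈ 16.5.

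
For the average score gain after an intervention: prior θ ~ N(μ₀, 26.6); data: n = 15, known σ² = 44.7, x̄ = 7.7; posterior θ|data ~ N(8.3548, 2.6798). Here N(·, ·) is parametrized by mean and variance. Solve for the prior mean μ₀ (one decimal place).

μ₀ = 14.2

With known observation variance, the Normal–Normal posterior has precision τ_n = τ₀ + n/σ² and mean μ_n = (τ₀μ₀ + (n/σ²)x̄)/τ_n.
Here τ₀ = 1/26.6 = 0.037594 and τ_data = 15/44.7 = 0.335570, so τ_n = 0.373164.
Rearranging for μ₀: μ₀ = (μ_n·τ_n − τ_data·x̄)/τ₀ = (8.3548·0.373164 − 0.335570·7.7) / 0.037594 = 0.533822/0.037594 ≈ 14.2.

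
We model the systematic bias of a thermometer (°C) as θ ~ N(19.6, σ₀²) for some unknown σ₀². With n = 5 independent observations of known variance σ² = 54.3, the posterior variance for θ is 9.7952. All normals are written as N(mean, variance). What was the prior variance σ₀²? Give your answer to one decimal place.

σ₀² = 99.9

Posterior precision equals prior precision plus data precision: 1/σ_n² = 1/σ₀² + n/σ².
So 1/σ₀² = 1/9.7952 − 5/54.3 = 0.102091 − 0.092081 = 0.010010.
Hence σ₀² = 1/0.010010 ≈ 99.9.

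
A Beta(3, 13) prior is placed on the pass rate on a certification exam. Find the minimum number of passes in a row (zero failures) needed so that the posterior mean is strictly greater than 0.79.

After k passes and 0 failures the posterior is Beta(3+k, 13), with mean (3+k)/(3+13+k).
Set (3+k)/(16+k) > 0.79 and solve: k > (0.79·16 − 3)/(1 − 0.79) = 45.905.
The smallest integer exceeding 45.905 is 46, and checking k=46: (49)/(62) = 0.7903 > 0.79.

k = 46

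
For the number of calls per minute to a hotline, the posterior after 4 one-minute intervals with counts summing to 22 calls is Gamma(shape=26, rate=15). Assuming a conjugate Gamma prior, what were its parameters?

Gamma(shape=4, rate=11)

A Gamma(α, β) prior (rate parametrization) on a Poisson rate with n observations summing to S gives posterior Gamma(α+S, β+n).
So α = 26 − 22 = 4 and β = 15 − 4 = 11.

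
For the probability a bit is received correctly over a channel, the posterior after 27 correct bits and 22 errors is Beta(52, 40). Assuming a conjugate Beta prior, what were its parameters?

Beta(25, 18)

Under Beta–binomial conjugacy the posterior parameters are (a+s, b+f).
So a = 52 − 27 = 25 and b = 40 − 22 = 18.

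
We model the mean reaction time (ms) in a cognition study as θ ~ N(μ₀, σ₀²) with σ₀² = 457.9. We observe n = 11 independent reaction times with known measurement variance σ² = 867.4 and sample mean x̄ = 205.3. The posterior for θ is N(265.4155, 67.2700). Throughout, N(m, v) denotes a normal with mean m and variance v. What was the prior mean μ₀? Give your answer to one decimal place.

The posterior mean is a precision-weighted average: μ_n = (τ₀μ₀ + τ_data·x̄)/(τ₀+τ_data), with τ₀=1/σ₀² and τ_data=n/σ².
Here τ₀ = 1/457.9 = 0.002184 and τ_data = 11/867.4 = 0.012682, so τ_n = 0.014866.
Rearranging for μ₀: μ₀ = (μ_n·τ_n − τ_data·x̄)/τ₀ = (265.4155·0.014866 − 0.012682·205.3) / 0.002184 = 1.342052/0.002184 ≈ 614.5.

μ₀ = 614.5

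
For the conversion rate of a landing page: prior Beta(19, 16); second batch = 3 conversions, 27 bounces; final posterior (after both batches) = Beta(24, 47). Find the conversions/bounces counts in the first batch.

Sequential conjugate updates are equivalent to a single update on the pooled data, so total successes = posterior α − prior α and total failures = posterior β − prior β.
Total across both batches: 24−19=5 conversions, 47−16=31 bounces.
Subtract the second batch: 5−3=2 conversions and 31−27=4 bounces.

2 conversions and 4 bounces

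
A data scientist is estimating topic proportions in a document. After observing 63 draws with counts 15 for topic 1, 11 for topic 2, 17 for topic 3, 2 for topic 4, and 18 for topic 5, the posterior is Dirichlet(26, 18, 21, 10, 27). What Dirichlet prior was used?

Dirichlet(11, 7, 4, 8, 9)

For a Dirichlet(α) prior with multinomial counts c, the posterior is Dirichlet(α + c) componentwise.
Subtract each count from the matching posterior parameter: 26−15=11, 18−11=7, 21−17=4, 10−2=8, 27−18=9.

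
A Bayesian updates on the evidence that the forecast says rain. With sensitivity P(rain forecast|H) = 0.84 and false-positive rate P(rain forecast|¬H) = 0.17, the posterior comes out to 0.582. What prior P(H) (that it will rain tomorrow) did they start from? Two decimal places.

P(H) = 0.22

In odds form, posterior odds = prior odds × likelihood ratio, so prior odds = posterior odds ÷ LR.
Posterior odds = 0.582/(1−0.582) = 1.3923. LR = 0.84/0.17 = 4.9412.
Prior odds = 1.3923/4.9412 = 0.2818, so P(H) = 0.2818/(1+0.2818) ≈ 0.22.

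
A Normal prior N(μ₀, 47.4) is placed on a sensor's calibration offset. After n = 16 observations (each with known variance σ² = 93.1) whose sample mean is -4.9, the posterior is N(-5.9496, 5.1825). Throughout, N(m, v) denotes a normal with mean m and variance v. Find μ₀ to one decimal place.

μ₀ = -14.5

The posterior mean is a precision-weighted average: μ_n = (τ₀μ₀ + τ_data·x̄)/(τ₀+τ_data), with τ₀=1/σ₀² and τ_data=n/σ².
Here τ₀ = 1/47.4 = 0.021097 and τ_data = 16/93.1 = 0.171858, so τ_n = 0.192955.
Rearranging for μ₀: μ₀ = (μ_n·τ_n − τ_data·x̄)/τ₀ = (-5.9496·0.192955 − 0.171858·-4.9) / 0.021097 = -0.305901/0.021097 ≈ -14.5.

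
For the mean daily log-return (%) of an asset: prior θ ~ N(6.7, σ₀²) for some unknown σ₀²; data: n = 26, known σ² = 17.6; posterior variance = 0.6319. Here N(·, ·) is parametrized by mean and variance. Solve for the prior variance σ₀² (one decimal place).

Posterior precision equals prior precision plus data precision: 1/σ_n² = 1/σ₀² + n/σ².
So 1/σ₀² = 1/0.6319 − 26/17.6 = 1.582529 − 1.477273 = 0.105256.
Hence σ₀² = 1/0.105256 ≈ 9.5.

σ₀² = 9.5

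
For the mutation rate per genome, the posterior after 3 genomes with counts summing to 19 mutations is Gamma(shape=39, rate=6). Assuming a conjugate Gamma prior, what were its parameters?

Gamma–Poisson conjugacy: posterior shape = α + Σxᵢ, posterior rate = β + n.
So α = 39 − 19 = 20 and β = 6 − 3 = 3.

Gamma(shape=20, rate=3)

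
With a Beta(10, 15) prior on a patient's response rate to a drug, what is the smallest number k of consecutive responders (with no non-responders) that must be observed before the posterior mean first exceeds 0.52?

k = 7

After k responders and 0 non-responders the posterior is Beta(10+k, 15), with mean (10+k)/(10+15+k).
Set (10+k)/(25+k) > 0.52 and solve: k > (0.52·25 − 10)/(1 − 0.52) = 6.250.
The smallest integer exceeding 6.250 is 7.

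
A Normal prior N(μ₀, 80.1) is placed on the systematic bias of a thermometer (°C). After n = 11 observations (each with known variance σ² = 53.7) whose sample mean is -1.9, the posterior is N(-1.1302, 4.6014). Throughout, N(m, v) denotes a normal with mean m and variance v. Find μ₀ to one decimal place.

With known observation variance, the Normal–Normal posterior has precision τ_n = τ₀ + n/σ² and mean μ_n = (τ₀μ₀ + (n/σ²)x̄)/τ_n.
Here τ₀ = 1/80.1 = 0.012484 and τ_data = 11/53.7 = 0.204842, so τ_n = 0.217326.
Rearranging for μ₀: μ₀ = (μ_n·τ_n − τ_data·x̄)/τ₀ = (-1.1302·0.217326 − 0.204842·-1.9) / 0.012484 = 0.143578/0.012484 ≈ 11.5.

μ₀ = 11.5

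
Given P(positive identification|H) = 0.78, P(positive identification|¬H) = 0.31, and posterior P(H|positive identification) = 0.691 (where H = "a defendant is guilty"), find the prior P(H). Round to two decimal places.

Bayes' rule in odds form gives O(H|E) = O(H)·[P(E|H)/P(E|¬H)], hence O(H) = O(H|E)/LR.
Posterior odds = 0.691/(1−0.691) = 2.2362. LR = 0.78/0.31 = 2.5161.
Prior odds = 2.2362/2.5161 = 0.8888, so P(H) = 0.8888/(1+0.8888) ≈ 0.47.

P(H) = 0.47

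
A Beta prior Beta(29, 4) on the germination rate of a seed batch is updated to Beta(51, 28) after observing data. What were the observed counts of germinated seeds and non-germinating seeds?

22 germinated seeds and 24 non-germinating seeds

Under Beta–binomial conjugacy the posterior parameters are (α+s, β+f).
Match parameters: s=51−29=22, f=28−4=24.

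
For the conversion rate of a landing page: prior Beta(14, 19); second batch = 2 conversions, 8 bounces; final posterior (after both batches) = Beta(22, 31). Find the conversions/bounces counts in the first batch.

6 conversions and 4 bounces

Sequential conjugate updates are equivalent to a single update on the pooled data, so total successes = posterior α − prior α and total failures = posterior β − prior β.
Total across both batches: 22−14=8 conversions, 31−19=12 bounces.
Subtract the second batch: 8−2=6 conversions and 12−8=4 bounces.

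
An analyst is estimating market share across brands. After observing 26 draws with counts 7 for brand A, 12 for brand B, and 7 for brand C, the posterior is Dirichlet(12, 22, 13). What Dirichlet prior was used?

For a Dirichlet(α) prior with multinomial counts c, the posterior is Dirichlet(α + c) componentwise.
Subtract each count from the matching posterior parameter: 12−7=5, 22−12=10, 13−7=6.

Dirichlet(5, 10, 6)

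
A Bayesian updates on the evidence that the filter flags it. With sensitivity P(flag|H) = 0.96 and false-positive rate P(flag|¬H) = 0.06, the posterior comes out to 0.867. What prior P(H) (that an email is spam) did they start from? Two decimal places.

P(H) = 0.29

Bayes' rule in odds form gives O(H|E) = O(H)·[P(E|H)/P(E|¬H)], hence O(H) = O(H|E)/LR.
Posterior odds = 0.867/(1−0.867) = 6.5188. LR = 0.96/0.06 = 16.0000.
Prior odds = 6.5188/16.0000 = 0.4074, so P(H) = 0.4074/(1+0.4074) ≈ 0.29.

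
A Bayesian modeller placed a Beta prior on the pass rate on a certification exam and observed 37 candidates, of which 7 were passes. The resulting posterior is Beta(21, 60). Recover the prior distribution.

Beta(14, 30)

Under Beta–binomial conjugacy the posterior parameters are (a+s, b+f).
Subtract the data counts: 21−7=14, 60−30=30.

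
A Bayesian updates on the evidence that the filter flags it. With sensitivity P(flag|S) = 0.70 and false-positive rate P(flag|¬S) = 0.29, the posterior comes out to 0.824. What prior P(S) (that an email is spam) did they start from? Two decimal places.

In odds form, posterior odds = prior odds × likelihood ratio, so prior odds = posterior odds ÷ LR.
Posterior odds = 0.824/(1−0.824) = 4.6818. LR = 0.70/0.29 = 2.4138.
Prior odds = 4.6818/2.4138 = 1.9396, so P(S) = 1.9396/(1+1.9396) ≈ 0.66.

P(S) = 0.66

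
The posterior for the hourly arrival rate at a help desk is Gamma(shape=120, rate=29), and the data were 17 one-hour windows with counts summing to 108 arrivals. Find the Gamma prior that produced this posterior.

A Gamma(α, β) prior (rate parametrization) on a Poisson rate with n observations summing to S gives posterior Gamma(α+S, β+n).
So α = 120 − 108 = 12 and β = 29 − 17 = 12.

Gamma(shape=12, rate=12)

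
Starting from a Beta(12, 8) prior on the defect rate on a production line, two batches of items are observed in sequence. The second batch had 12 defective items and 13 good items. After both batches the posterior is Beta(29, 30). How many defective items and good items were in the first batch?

Because Beta–binomial updating is additive in the counts, the combined data contributed (α_post−α_prior, β_post−β_prior) successes and failures.
Total across both batches: 29−12=17 defective items, 30−8=22 good items.
Subtract the second batch: 17−12=5 defective items and 22−13=9 good items.

5 defective items and 9 good items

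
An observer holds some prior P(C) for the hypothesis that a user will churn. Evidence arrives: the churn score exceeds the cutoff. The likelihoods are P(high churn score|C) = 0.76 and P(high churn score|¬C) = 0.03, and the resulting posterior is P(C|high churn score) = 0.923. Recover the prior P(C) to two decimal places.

P(C) = 0.32

Bayes' rule in odds form gives O(C|E) = O(C)·[P(E|C)/P(E|¬C)], hence O(C) = O(C|E)/LR.
Posterior odds = 0.923/(1−0.923) = 11.9870. LR = 0.76/0.03 = 25.3333.
Prior odds = 11.9870/25.3333 = 0.4732, so P(C) = 0.4732/(1+0.4732) ≈ 0.32.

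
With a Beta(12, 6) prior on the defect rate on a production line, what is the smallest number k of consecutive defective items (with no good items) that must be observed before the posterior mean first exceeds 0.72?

After k defective items and 0 good items the posterior is Beta(12+k, 6), with mean (12+k)/(12+6+k).
Set (12+k)/(18+k) > 0.72 and solve: k > (0.72·18 − 12)/(1 − 0.72) = 3.429.
The smallest integer exceeding 3.429 is 4.

k = 4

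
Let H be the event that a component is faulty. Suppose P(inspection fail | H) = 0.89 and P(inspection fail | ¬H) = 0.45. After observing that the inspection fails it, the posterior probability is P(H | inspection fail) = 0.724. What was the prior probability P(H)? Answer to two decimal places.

In odds form, posterior odds = prior odds × likelihood ratio, so prior odds = posterior odds ÷ LR.
Posterior odds = 0.724/(1−0.724) = 2.6232. LR = 0.89/0.45 = 1.9778.
Prior odds = 2.6232/1.9778 = 1.3263, so P(H) = 1.3263/(1+1.3263) ≈ 0.57.

P(H) = 0.57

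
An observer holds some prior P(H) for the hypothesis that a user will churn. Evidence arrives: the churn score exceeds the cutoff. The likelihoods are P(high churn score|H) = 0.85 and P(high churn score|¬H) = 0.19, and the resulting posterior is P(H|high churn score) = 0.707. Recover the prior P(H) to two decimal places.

P(H) = 0.35

Bayes' rule in odds form gives O(H|E) = O(H)·[P(E|H)/P(E|¬H)], hence O(H) = O(H|E)/LR.
Posterior odds = 0.707/(1−0.707) = 2.4130. LR = 0.85/0.19 = 4.4737.
Prior odds = 2.4130/4.4737 = 0.5394, so P(H) = 0.5394/(1+0.5394) ≈ 0.35.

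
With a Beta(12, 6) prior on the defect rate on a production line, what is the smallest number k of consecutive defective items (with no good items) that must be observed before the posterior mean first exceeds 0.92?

After k defective items and 0 good items the posterior is Beta(12+k, 6), with mean (12+k)/(12+6+k).
Set (12+k)/(18+k) > 0.92 and solve: k > (0.92·18 − 12)/(1 − 0.92) = 57.000.
The smallest integer exceeding 57.000 is 58.

k = 58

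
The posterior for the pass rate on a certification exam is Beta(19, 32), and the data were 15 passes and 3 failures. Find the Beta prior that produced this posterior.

Beta(4, 29)

Under Beta–binomial conjugacy the posterior parameters are (α+s, β+f).
Subtract the data counts: 19−15=4, 32−3=29.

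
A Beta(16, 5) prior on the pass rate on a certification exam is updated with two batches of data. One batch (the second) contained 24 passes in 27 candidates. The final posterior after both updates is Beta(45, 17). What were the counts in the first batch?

5 passes and 9 failures

Because Beta–binomial updating is additive in the counts, the combined data contributed (α_post−α_prior, β_post−β_prior) successes and failures.
Total across both batches: 45−16=29 passes, 17−5=12 failures.
Subtract the second batch: 29−24=5 passes and 12−3=9 failures.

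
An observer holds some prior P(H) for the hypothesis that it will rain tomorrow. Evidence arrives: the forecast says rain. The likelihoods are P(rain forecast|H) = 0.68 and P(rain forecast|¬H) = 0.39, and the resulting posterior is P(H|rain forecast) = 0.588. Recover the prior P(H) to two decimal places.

In odds form, posterior odds = prior odds × likelihood ratio, so prior odds = posterior odds ÷ LR.
Posterior odds = 0.588/(1−0.588) = 1.4272. LR = 0.68/0.39 = 1.7436.
Prior odds = 1.4272/1.7436 = 0.8185, so P(H) = 0.8185/(1+0.8185) ≈ 0.45.

P(H) = 0.45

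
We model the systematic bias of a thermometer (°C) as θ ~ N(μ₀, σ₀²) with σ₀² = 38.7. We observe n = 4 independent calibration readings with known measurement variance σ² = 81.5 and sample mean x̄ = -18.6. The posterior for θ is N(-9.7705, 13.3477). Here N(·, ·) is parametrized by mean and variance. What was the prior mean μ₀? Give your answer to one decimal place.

With known observation variance, the Normal–Normal posterior has precision τ_n = τ₀ + n/σ² and mean μ_n = (τ₀μ₀ + (n/σ²)x̄)/τ_n.
Here τ₀ = 1/38.7 = 0.025840 and τ_data = 4/81.5 = 0.049080, so τ_n = 0.074920.
Rearranging for μ₀: μ₀ = (μ_n·τ_n − τ_data·x̄)/τ₀ = (-9.7705·0.074920 − 0.049080·-18.6) / 0.025840 = 0.180882/0.025840 ≈ 7.0.

μ₀ = 7.0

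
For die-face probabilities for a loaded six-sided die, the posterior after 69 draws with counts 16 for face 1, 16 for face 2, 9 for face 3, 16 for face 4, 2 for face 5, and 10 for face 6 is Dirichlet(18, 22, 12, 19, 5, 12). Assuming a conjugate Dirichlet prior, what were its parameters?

Dirichlet(2, 6, 3, 3, 3, 2)

For a Dirichlet(α) prior with multinomial counts c, the posterior is Dirichlet(α + c) componentwise.
Subtract each count from the matching posterior parameter: 18−16=2, 22−16=6, 12−9=3, 19−16=3, 5−2=3, 12−10=2.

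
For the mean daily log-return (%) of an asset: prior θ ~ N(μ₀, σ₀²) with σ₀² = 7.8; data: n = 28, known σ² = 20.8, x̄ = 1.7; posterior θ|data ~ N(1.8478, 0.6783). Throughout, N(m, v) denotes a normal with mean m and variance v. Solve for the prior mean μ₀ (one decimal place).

With known observation variance, the Normal–Normal posterior has precision τ_n = τ₀ + n/σ² and mean μ_n = (τ₀μ₀ + (n/σ²)x̄)/τ_n.
Here τ₀ = 1/7.8 = 0.128205 and τ_data = 28/20.8 = 1.346154, so τ_n = 1.474359.
Rearranging for μ₀: μ₀ = (μ_n·τ_n − τ_data·x̄)/τ₀ = (1.8478·1.474359 − 1.346154·1.7) / 0.128205 = 0.435859/0.128205 ≈ 3.4.

μ₀ = 3.4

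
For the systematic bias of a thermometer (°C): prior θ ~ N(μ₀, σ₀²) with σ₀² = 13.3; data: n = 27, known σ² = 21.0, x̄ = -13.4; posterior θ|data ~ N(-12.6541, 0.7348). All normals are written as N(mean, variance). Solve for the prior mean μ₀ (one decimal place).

With known observation variance, the Normal–Normal posterior has precision τ_n = τ₀ + n/σ² and mean μ_n = (τ₀μ₀ + (n/σ²)x̄)/τ_n.
Here τ₀ = 1/13.3 = 0.075188 and τ_data = 27/21.0 = 1.285714, so τ_n = 1.360902.
Rearranging for μ₀: μ₀ = (μ_n·τ_n − τ_data·x̄)/τ₀ = (-12.6541·1.360902 − 1.285714·-13.4) / 0.075188 = 0.007578/0.075188 ≈ 0.1.

μ₀ = 0.1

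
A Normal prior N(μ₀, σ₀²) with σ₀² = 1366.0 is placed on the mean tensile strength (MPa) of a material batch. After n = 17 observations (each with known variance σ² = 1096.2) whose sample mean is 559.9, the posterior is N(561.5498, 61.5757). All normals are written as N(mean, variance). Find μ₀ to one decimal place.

The posterior mean is a precision-weighted average: μ_n = (τ₀μ₀ + τ_data·x̄)/(τ₀+τ_data), with τ₀=1/σ₀² and τ_data=n/σ².
Here τ₀ = 1/1366.0 = 0.000732 and τ_data = 17/1096.2 = 0.015508, so τ_n = 0.016240.
Rearranging for μ₀: μ₀ = (μ_n·τ_n − τ_data·x̄)/τ₀ = (561.5498·0.016240 − 0.015508·559.9) / 0.000732 = 0.436640/0.000732 ≈ 596.5.

μ₀ = 596.5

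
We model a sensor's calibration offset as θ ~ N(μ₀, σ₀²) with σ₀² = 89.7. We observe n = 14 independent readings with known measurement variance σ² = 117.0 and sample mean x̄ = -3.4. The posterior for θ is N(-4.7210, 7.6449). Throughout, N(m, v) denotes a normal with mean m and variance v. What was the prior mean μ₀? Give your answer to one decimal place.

μ₀ = -18.9

With known observation variance, the Normal–Normal posterior has precision τ_n = τ₀ + n/σ² and mean μ_n = (τ₀μ₀ + (n/σ²)x̄)/τ_n.
Here τ₀ = 1/89.7 = 0.011148 and τ_data = 14/117.0 = 0.119658, so τ_n = 0.130806.
Rearranging for μ₀: μ₀ = (μ_n·τ_n − τ_data·x̄)/τ₀ = (-4.7210·0.130806 − 0.119658·-3.4) / 0.011148 = -0.210698/0.011148 ≈ -18.9.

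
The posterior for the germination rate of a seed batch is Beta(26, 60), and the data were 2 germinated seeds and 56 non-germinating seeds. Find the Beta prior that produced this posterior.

Beta(24, 4)

Under Beta–binomial conjugacy the posterior parameters are (a+s, b+f).
So a = 26 − 2 = 24 and b = 60 − 56 = 4.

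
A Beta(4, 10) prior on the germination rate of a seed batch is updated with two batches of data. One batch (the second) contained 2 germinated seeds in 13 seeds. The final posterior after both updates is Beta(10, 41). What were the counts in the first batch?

Because Beta–binomial updating is additive in the counts, the combined data contributed (α_post−α_prior, β_post−β_prior) successes and failures.
Total across both batches: 10−4=6 germinated seeds, 41−10=31 non-germinating seeds.
Subtract the second batch: 6−2=4 germinated seeds and 31−11=20 non-germinating seeds.

4 germinated seeds and 20 non-germinating seeds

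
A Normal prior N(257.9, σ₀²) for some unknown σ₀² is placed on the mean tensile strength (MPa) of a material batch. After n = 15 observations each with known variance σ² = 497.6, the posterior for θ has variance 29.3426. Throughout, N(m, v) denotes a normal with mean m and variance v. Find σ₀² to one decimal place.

Posterior precision equals prior precision plus data precision: 1/σ_n² = 1/σ₀² + n/σ².
So 1/σ₀² = 1/29.3426 − 15/497.6 = 0.034080 − 0.030145 = 0.003935.
Hence σ₀² = 1/0.003935 ≈ 254.1.

σ₀² = 254.1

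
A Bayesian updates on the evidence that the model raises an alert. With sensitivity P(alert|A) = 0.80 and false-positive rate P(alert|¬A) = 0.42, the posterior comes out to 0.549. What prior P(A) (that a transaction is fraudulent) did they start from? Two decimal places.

P(A) = 0.39

In odds form, posterior odds = prior odds × likelihood ratio, so prior odds = posterior odds ÷ LR.
Posterior odds = 0.549/(1−0.549) = 1.2173. LR = 0.80/0.42 = 1.9048.
Prior odds = 1.2173/1.9048 = 0.6391, so P(A) = 0.6391/(1+0.6391) ≈ 0.39.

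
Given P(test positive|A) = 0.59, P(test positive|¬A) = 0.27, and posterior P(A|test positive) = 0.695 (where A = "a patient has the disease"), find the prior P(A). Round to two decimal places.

P(A) = 0.51

Bayes' rule in odds form gives O(A|E) = O(A)·[P(E|A)/P(E|¬A)], hence O(A) = O(A|E)/LR.
Posterior odds = 0.695/(1−0.695) = 2.2787. LR = 0.59/0.27 = 2.1852.
Prior odds = 2.2787/2.1852 = 1.0428, so P(A) = 1.0428/(1+1.0428) ≈ 0.51.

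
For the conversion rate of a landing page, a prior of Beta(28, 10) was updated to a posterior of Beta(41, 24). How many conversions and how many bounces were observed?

13 conversions and 14 bounces

A Beta(a, b) prior with s successes and f failures in binomial data gives a Beta(a+s, b+f) posterior.
Match parameters: s=41−28=13, f=24−10=14.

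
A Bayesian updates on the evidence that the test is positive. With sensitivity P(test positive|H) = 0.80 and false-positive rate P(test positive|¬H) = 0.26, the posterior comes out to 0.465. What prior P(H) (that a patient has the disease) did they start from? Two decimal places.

Bayes' rule in odds form gives O(H|E) = O(H)·[P(E|H)/P(E|¬H)], hence O(H) = O(H|E)/LR.
Posterior odds = 0.465/(1−0.465) = 0.8692. LR = 0.80/0.26 = 3.0769.
Prior odds = 0.8692/3.0769 = 0.2825, so P(H) = 0.2825/(1+0.2825) ≈ 0.22.

P(H) = 0.22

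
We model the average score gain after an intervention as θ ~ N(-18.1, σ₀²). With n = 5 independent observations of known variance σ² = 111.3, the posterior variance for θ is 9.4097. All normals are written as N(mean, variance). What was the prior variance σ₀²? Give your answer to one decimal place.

For the Normal–Normal model with known σ², precisions add: τ_n = τ₀ + n/σ².
So 1/σ₀² = 1/9.4097 − 5/111.3 = 0.106273 − 0.044924 = 0.061349.
Hence σ₀² = 1/0.061349 ≈ 16.3.

σ₀² = 16.3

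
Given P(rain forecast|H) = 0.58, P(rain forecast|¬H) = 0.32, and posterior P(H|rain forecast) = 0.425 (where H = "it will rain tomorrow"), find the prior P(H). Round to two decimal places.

P(H) = 0.29

Bayes' rule in odds form gives O(H|E) = O(H)·[P(E|H)/P(E|¬H)], hence O(H) = O(H|E)/LR.
Posterior odds = 0.425/(1−0.425) = 0.7391. LR = 0.58/0.32 = 1.8125.
Prior odds = 0.7391/1.8125 = 0.4078, so P(H) = 0.4078/(1+0.4078) ≈ 0.29.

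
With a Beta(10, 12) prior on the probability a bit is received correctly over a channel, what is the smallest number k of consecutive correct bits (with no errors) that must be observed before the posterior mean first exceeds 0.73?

After k correct bits and 0 errors the posterior is Beta(10+k, 12), with mean (10+k)/(10+12+k).
Set (10+k)/(22+k) > 0.73 and solve: k > (0.73·22 − 10)/(1 − 0.73) = 22.444.
The smallest integer exceeding 22.444 is 23, and checking k=23: (33)/(45) = 0.7333 > 0.73.

k = 23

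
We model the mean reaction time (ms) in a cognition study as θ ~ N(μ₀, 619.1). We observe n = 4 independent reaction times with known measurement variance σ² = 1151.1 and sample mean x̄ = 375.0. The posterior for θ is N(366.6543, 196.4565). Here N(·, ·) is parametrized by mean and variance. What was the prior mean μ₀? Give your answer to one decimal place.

With known observation variance, the Normal–Normal posterior has precision τ_n = τ₀ + n/σ² and mean μ_n = (τ₀μ₀ + (n/σ²)x̄)/τ_n.
Here τ₀ = 1/619.1 = 0.001615 and τ_data = 4/1151.1 = 0.003475, so τ_n = 0.005090.
Rearranging for μ₀: μ₀ = (μ_n·τ_n − τ_data·x̄)/τ₀ = (366.6543·0.005090 − 0.003475·375.0) / 0.001615 = 0.563145/0.001615 ≈ 348.7.

μ₀ = 348.7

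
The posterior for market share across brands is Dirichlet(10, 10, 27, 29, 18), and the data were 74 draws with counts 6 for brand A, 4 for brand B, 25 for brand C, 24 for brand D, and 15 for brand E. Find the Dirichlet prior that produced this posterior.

Dirichlet(4, 6, 2, 5, 3)

For a Dirichlet(α) prior with multinomial counts c, the posterior is Dirichlet(α + c) componentwise.
Subtract each count from the matching posterior parameter: 10−6=4, 10−4=6, 27−25=2, 29−24=5, 18−15=3.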